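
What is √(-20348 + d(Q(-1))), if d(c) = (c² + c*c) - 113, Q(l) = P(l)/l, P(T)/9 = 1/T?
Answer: I*√20299 ≈ 142.47*I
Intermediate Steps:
P(T) = 9/T
Q(l) = 9/l² (Q(l) = (9/l)/l = 9/l²)
d(c) = -113 + 2*c² (d(c) = (c² + c²) - 113 = 2*c² - 113 = -113 + 2*c²)
√(-20348 + d(Q(-1))) = √(-20348 + (-113 + 2*(9/(-1)²)²)) = √(-20348 + (-113 + 2*(9*1)²)) = √(-20348 + (-113 + 2*9²)) = √(-20348 + (-113 + 2*81)) = √(-20348 + (-113 + 162)) = √(-20348 + 49) = √(-20299) = I*√20299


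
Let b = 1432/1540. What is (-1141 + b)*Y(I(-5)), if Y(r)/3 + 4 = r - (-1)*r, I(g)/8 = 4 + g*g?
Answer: -121143852/77 ≈ -1.5733e+6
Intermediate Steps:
I(g) = 32 + 8*g² (I(g) = 8*(4 + g*g) = 8*(4 + g²) = 32 + 8*g²)
Y(r) = -12 + 6*r (Y(r) = -12 + 3*(r - (-1)*r) = -12 + 3*(r + r) = -12 + 3*(2*r) = -12 + 6*r)
b = 358/385 (b = 1432*(1/1540) = 358/385 ≈ 0.92987)
(-1141 + b)*Y(I(-5)) = (-1141 + 358/385)*(-12 + 6*(32 + 8*(-5)²)) = -438927*(-12 + 6*(32 + 8*25))/385 = -438927*(-12 + 6*(32 + 200))/385 = -438927*(-12 + 6*232)/385 = -438927*(-12 + 1392)/385 = -438927/385*1380 = -121143852/77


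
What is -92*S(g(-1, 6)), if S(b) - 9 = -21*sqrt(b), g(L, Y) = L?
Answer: -828 + 1932*I ≈ -828.0 + 1932.0*I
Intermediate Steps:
S(b) = 9 - 21*sqrt(b)
-92*S(g(-1, 6)) = -92*(9 - 21*I) = -828 + 1932*I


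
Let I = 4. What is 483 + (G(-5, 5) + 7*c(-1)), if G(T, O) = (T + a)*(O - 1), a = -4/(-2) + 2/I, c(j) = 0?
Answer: 473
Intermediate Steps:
a = 5/2 (a = -4/(-2) + 2/4 = -4*(-½) + 2*(¼) = 2 + ½ = 5/2 ≈ 2.5000)
G(T, O) = (-1 + O)*(5/2 + T) (G(T, O) = (T + 5/2)*(O - 1) = (5/2 + T)*(-1 + O) = (-1 + O)*(5/2 + T))
483 + (G(-5, 5) + 7*c(-1)) = 483 + ((-5/2 - 1*(-5) + (5/2)*5 + 5*(-5)) + 7*0) = 483 + ((-5/2 + 5 + 25/2 - 25) + 0) = 483 + (-10 + 0) = 483 - 10 = 473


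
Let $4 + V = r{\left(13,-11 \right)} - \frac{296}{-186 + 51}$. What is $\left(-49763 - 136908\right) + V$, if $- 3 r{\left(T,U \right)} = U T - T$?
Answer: $- \frac{25193809}{135} \approx -1.8662 \cdot 10^{5}$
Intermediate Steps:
$r{\left(T,U \right)} = \frac{T}{3} - \frac{T U}{3}$ ($r{\left(T,U \right)} = - \frac{U T - T}{3} = - \frac{T U - T}{3} = - \frac{- T + T U}{3} = \frac{T}{3} - \frac{T U}{3}$)
$V = \frac{6776}{135}$ ($V = -4 - \left(\frac{296}{-186 + 51} - \frac{13 \left(1 - -11\right)}{3}\right) = -4 - \left(- \frac{296}{135} - \frac{13 \left(1 + 11\right)}{3}\right) = -4 - \left(- \frac{296}{135} - 52\right) = -4 + \left(52 + \frac{296}{135}\right) = -4 + \frac{7316}{135} = \frac{6776}{135} \approx 50.193$)
$\left(-49763 - 136908\right) + V = \left(-49763 - 136908\right) + \frac{6776}{135} = -186671 + \frac{6776}{135} = - \frac{25193809}{135}$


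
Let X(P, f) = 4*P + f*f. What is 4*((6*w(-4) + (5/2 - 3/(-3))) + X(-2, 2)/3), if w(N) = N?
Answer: -262/3 ≈ -87.333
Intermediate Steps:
X(P, f) = f**2 + 4*P (X(P, f) = 4*P + f**2 = f**2 + 4*P)
4*((6*w(-4) + (5/2 - 3/(-3))) + X(-2, 2)/3) = 4*((6*(-4) + (5/2 - 3/(-3))) + (2**2 + 4*(-2))/3) = 4*((-24 + (5*(1/2) - 3*(-1/3))) + (4 - 8)*(1/3)) = 4*((-24 + (5/2 + 1)) - 4*1/3) = 4*((-24 + 7/2) - 4/3) = 4*(-41/2 - 4/3) = 4*(-131/6) = -262/3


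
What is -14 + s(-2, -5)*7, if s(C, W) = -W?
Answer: 21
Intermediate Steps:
-14 + s(-2, -5)*7 = -14 - 1*(-5)*7 = -14 + 5*7 = -14 + 35 = 21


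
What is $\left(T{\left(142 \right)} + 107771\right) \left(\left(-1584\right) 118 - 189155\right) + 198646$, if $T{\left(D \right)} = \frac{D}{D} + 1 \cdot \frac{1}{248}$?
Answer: $- \frac{10051265307411}{248} \approx -4.0529 \cdot 10^{10}$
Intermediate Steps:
$T{\left(D \right)} = \frac{249}{248}$ ($T{\left(D \right)} = 1 + 1 \cdot \frac{1}{248} = 1 + \frac{1}{248} = \frac{249}{248}$)
$\left(T{\left(142 \right)} + 107771\right) \left(\left(-1584\right) 118 - 189155\right) + 198646 = \left(\frac{249}{248} + 107771\right) \left(\left(-1584\right) 118 - 189155\right) + 198646 = \frac{26727457 \left(-186912 - 189155\right)}{248} + 198646 = \frac{26727457}{248} \left(-376067\right) + 198646 = - \frac{10051314571619}{248} + 198646 = - \frac{10051265307411}{248}$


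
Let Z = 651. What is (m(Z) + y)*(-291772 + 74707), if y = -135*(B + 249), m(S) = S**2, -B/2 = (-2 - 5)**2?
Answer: -87567494040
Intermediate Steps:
B = -98 (B = -2*(-2 - 5)**2 = -2*(-7)**2 = -2*49 = -98)
y = -20385 (y = -135*(-98 + 249) = -135*151 = -20385)
(m(Z) + y)*(-291772 + 74707) = (651**2 - 20385)*(-291772 + 74707) = (423801 - 20385)*(-217065) = 403416*(-217065) = -87567494040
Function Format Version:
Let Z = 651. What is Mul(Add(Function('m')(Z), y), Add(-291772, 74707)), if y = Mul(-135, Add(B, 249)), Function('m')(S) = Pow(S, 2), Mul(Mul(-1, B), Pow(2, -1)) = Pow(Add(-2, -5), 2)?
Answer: -87567494040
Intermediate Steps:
B = -98 (B = Mul(-2, Pow(Add(-2, -5), 2)) = Mul(-2, Pow(-7, 2)) = Mul(-2, 49) = -98)
y = -20385 (y = Mul(-135, Add(-98, 249)) = Mul(-135, 151) = -20385)
Mul(Add(Function('m')(Z), y), Add(-291772, 74707)) = Mul(Add(Pow(651, 2), -20385), Add(-291772, 74707)) = Mul(Add(423801, -20385), -217065) = Mul(403416, -217065) = -87567494040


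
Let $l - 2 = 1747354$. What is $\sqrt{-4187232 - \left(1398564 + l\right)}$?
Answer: $4 i \sqrt{458322} \approx 2708.0 i$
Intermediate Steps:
$l = 1747356$ ($l = 2 + 1747354 = 1747356$)
$\sqrt{-4187232 - \left(1398564 + l\right)} = \sqrt{-4187232 - 3145920} = \sqrt{-7333152} = 4 i \sqrt{458322}$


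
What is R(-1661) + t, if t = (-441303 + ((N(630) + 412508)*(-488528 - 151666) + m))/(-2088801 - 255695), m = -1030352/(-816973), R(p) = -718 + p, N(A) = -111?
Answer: 211136026966099549/1915389930608 ≈ 1.1023e+5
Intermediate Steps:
m = 1030352/816973 (m = -1030352*(-1/816973) = 1030352/816973 ≈ 1.2612)
t = 215692739611015981/1915389930608 (t = (-441303 + ((-111 + 412508)*(-488528 - 151666) + 1030352/816973))/(-2088801 - 255695) = (-441303 + (412397*(-640194) + 1030352/816973))/(-2344496) = (-441303 + (-264014085018 + 1030352/816973))*(-1/2344496) = (-441303 - 215692379078380162/816973)*(-1/2344496) = -215692739611015981/816973*(-1/2344496) = 215692739611015981/1915389930608 ≈ 1.1261e+5)
R(-1661) + t = (-718 - 1661) + 215692739611015981/1915389930608 = -2379 + 215692739611015981/1915389930608 = 211136026966099549/1915389930608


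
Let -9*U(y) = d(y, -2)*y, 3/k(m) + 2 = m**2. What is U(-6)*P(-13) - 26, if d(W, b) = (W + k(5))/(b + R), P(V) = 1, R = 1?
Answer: -508/23 ≈ -22.087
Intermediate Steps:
k(m) = 3/(-2 + m**2)
d(W, b) = (3/23 + W)/(1 + b) (d(W, b) = (W + 3/(-2 + 5**2))/(b + 1) = (W + 3/(-2 + 25))/(1 + b) = (W + 3/23)/(1 + b) = (3/23 + W)/(1 + b))
U(y) = -y*(-3/23 - y)/9 (U(y) = -(3/23 + y)/(1 - 2)*y/9 = -(3/23 + y)/(-1)*y/9 = -(-(3/23 + y))*y/9 = -(-3/23 - y)*y/9 = -y*(-3/23 - y)/9)
U(-6)*P(-13) - 26 = ((1/207)*(-6)*(3 + 23*(-6)))*1 - 26 = ((1/207)*(-6)*(3 - 138))*1 - 26 = ((1/207)*(-6)*(-135))*1 - 26 = (90/23)*1 - 26 = 90/23 - 26 = -508/23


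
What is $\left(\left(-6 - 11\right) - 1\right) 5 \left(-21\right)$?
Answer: $1890$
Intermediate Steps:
$\left(\left(-6 - 11\right) - 1\right) 5 \left(-21\right) = \left(-17 - 1\right) 5 \left(-21\right) = \left(-18\right) 5 \left(-21\right) = \left(-90\right) \left(-21\right) = 1890$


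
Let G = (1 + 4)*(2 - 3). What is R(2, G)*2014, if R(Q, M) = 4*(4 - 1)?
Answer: 24168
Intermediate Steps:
G = -5 (G = 5*(-1) = -5)
R(Q, M) = 12 (R(Q, M) = 4*3 = 12)
R(2, G)*2014 = 12*2014 = 24168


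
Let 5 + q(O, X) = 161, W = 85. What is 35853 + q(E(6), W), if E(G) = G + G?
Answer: 36009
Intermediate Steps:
E(G) = 2*G
q(O, X) = 156 (q(O, X) = -5 + 161 = 156)
35853 + q(E(6), W) = 35853 + 156 = 36009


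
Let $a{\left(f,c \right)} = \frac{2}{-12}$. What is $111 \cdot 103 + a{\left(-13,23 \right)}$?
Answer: $\frac{68597}{6} \approx 11433.0$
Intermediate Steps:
$a{\left(f,c \right)} = - \frac{1}{6}$ ($a{\left(f,c \right)} = 2 \left(- \frac{1}{12}\right) = - \frac{1}{6}$)
$111 \cdot 103 + a{\left(-13,23 \right)} = 111 \cdot 103 - \frac{1}{6} = 11433 - \frac{1}{6} = \frac{68597}{6}$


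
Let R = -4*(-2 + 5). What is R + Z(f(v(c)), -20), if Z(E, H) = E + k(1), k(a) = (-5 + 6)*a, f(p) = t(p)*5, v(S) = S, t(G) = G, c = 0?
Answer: -11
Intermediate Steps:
f(p) = 5*p (f(p) = p*5 = 5*p)
k(a) = a (k(a) = 1*a = a)
Z(E, H) = 1 + E (Z(E, H) = E + 1 = 1 + E)
R = -12 (R = -4*3 = -12)
R + Z(f(v(c)), -20) = -12 + (1 + 5*0) = -12 + (1 + 0) = -12 + 1 = -11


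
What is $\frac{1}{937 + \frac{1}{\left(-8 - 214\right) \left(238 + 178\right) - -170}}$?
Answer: $\frac{92182}{86374533} \approx 0.0010672$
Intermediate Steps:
$\frac{1}{937 + \frac{1}{\left(-8 - 214\right) \left(238 + 178\right) - -170}} = \frac{1}{937 + \frac{1}{\left(-222\right) 416 + \left(-263 + 433\right)}} = \frac{1}{937 + \frac{1}{-92352 + 170}} = \frac{1}{937 + \frac{1}{-92182}} = \frac{1}{937 - \frac{1}{92182}} = \frac{1}{\frac{86374533}{92182}} = \frac{92182}{86374533}$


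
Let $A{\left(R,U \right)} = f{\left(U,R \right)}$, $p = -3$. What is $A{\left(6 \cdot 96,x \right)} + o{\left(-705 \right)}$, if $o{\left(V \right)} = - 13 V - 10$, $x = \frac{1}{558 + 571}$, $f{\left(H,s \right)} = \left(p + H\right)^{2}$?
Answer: $\frac{11680803351}{1274641} \approx 9164.0$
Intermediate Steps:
$f{\left(H,s \right)} = \left(-3 + H\right)^{2}$
$x = \frac{1}{1129} \approx 0.00088574$
$A{\left(R,U \right)} = \left(-3 + U\right)^{2}$
$o{\left(V \right)} = -10 - 13 V$
$A{\left(6 \cdot 96,x \right)} + o{\left(-705 \right)} = \left(-3 + \frac{1}{1129}\right)^{2} - -9155 = \left(- \frac{3386}{1129}\right)^{2} + \left(-10 + 9165\right) = \frac{11464996}{1274641} + 9155 = \frac{11680803351}{1274641}$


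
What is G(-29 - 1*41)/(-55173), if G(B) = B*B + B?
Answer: -1610/18391 ≈ -0.087543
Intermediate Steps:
G(B) = B + B² (G(B) = B² + B = B + B²)
G(-29 - 1*41)/(-55173) = ((-29 - 1*41)*(1 + (-29 - 1*41)))/(-55173) = ((-29 - 41)*(1 + (-29 - 41)))*(-1/55173) = -70*(1 - 70)*(-1/55173) = -70*(-69)*(-1/55173) = 4830*(-1/55173) = -1610/18391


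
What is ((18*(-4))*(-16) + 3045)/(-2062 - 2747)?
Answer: -1399/1603 ≈ -0.87274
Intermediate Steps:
((18*(-4))*(-16) + 3045)/(-2062 - 2747) = (-72*(-16) + 3045)/(-4809) = (1152 + 3045)*(-1/4809) = 4197*(-1/4809) = -1399/1603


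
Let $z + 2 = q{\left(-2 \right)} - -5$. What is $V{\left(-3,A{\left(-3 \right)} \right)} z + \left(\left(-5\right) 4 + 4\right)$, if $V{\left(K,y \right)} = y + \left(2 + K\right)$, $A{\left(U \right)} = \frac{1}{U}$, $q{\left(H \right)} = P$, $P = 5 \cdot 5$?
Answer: $- \frac{160}{3} \approx -53.333$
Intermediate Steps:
$P = 25$
$q{\left(H \right)} = 25$
$z = 28$ ($z = -2 + \left(25 - -5\right) = -2 + \left(25 + 5\right) = -2 + 30 = 28$)
$V{\left(K,y \right)} = 2 + K + y$
$V{\left(-3,A{\left(-3 \right)} \right)} z + \left(\left(-5\right) 4 + 4\right) = \left(2 - 3 + \frac{1}{-3}\right) 28 + \left(\left(-5\right) 4 + 4\right) = \left(2 - 3 - \frac{1}{3}\right) 28 + \left(-20 + 4\right) = \left(- \frac{4}{3}\right) 28 - 16 = - \frac{112}{3} - 16 = - \frac{160}{3}$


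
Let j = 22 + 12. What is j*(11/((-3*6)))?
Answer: -187/9 ≈ -20.778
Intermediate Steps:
j = 34
j*(11/((-3*6))) = 34*(11/((-3*6))) = 34*(11/(-18)) = 34*(11*(-1/18)) = 34*(-11/18) = -187/9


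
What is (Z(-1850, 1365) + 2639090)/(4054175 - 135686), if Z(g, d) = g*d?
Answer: 113840/3918489 ≈ 0.029052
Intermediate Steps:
Z(g, d) = d*g
(Z(-1850, 1365) + 2639090)/(4054175 - 135686) = (1365*(-1850) + 2639090)/(4054175 - 135686) = (-2525250 + 2639090)/3918489 = 113840*(1/3918489) = 113840/3918489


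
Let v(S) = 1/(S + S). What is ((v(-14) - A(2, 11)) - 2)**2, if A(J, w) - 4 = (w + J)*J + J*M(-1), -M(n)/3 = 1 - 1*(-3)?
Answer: 50625/784 ≈ 64.573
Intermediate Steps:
M(n) = -12 (M(n) = -3*(1 - 1*(-3)) = -3*(1 + 3) = -3*4 = -12)
v(S) = 1/(2*S)
A(J, w) = 4 - 12*J + J*(J + w) (A(J, w) = 4 + ((w + J)*J + J*(-12)) = 4 + ((J + w)*J - 12*J) = 4 + (J*(J + w) - 12*J) = 4 + (-12*J + J*(J + w)) = 4 - 12*J + J*(J + w))
((v(-14) - A(2, 11)) - 2)**2 = (((1/2)/(-14) - (4 + 2**2 - 12*2 + 2*11)) - 2)**2 = (((1/2)*(-1/14) - (4 + 4 - 24 + 22)) - 2)**2 = ((-1/28 - 1*6) - 2)**2 = ((-1/28 - 6) - 2)**2 = (-169/28 - 2)**2 = (-225/28)**2 = 50625/784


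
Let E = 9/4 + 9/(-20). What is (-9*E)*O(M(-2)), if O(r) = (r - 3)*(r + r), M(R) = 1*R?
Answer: -324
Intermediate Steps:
M(R) = R
O(r) = 2*r*(-3 + r) (O(r) = (-3 + r)*(2*r) = 2*r*(-3 + r))
E = 9/5 (E = 9*(1/4) + 9*(-1/20) = 9/4 - 9/20 = 9/5 ≈ 1.8000)
(-9*E)*O(M(-2)) = (-9*9/5)*(2*(-2)*(-3 - 2)) = -162*(-2)*(-5)/5 = -81/5*20 = -324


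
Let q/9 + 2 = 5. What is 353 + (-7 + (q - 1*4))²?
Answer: 609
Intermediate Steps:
q = 27 (q = -18 + 9*5 = -18 + 45 = 27)
353 + (-7 + (q - 1*4))² = 353 + (-7 + (27 - 1*4))² = 353 + (-7 + (27 - 4))² = 353 + (-7 + 23)² = 353 + 16² = 353 + 256 = 609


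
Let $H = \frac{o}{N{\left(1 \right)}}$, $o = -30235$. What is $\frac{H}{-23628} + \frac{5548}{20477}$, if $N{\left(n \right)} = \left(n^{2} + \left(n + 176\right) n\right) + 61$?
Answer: $\frac{31949188511}{115635502884} \approx 0.27629$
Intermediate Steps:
$N{\left(n \right)} = 61 + n^{2} + n \left(176 + n\right)$ ($N{\left(n \right)} = \left(n^{2} + \left(176 + n\right) n\right) + 61 = \left(n^{2} + n \left(176 + n\right)\right) + 61 = 61 + n^{2} + n \left(176 + n\right)$)
$H = - \frac{30235}{239}$ ($H = - \frac{30235}{61 + 2 \cdot 1^{2} + 176 \cdot 1} = - \frac{30235}{61 + 2 \cdot 1 + 176} = - \frac{30235}{61 + 2 + 176} = - \frac{30235}{239} \approx -126.51$)
$\frac{H}{-23628} + \frac{5548}{20477} = - \frac{30235}{239 \left(-23628\right)} + \frac{5548}{20477} = \left(- \frac{30235}{239}\right) \left(- \frac{1}{23628}\right) + 5548 \cdot \frac{1}{20477} = \frac{30235}{5647092} + \frac{5548}{20477} = \frac{31949188511}{115635502884}$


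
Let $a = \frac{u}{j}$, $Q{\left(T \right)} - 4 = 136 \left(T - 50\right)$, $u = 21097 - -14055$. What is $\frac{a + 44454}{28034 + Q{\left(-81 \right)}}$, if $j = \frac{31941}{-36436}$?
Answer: $\frac{21661}{50841} \approx 0.42605$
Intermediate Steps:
$u = 35152$ ($u = 21097 + 14055 = 35152$)
$j = - \frac{31941}{36436}$ ($j = 31941 \left(- \frac{1}{36436}\right) = - \frac{31941}{36436} \approx -0.87663$)
$Q{\left(T \right)} = -6796 + 136 T$ ($Q{\left(T \right)} = 4 + 136 \left(T - 50\right) = 4 + 136 \left(-50 + T\right) = 4 + \left(-6800 + 136 T\right) = -6796 + 136 T$)
$a = - \frac{7578688}{189}$ ($a = \frac{35152}{- \frac{31941}{36436}} = 35152 \left(- \frac{36436}{31941}\right) = - \frac{7578688}{189} \approx -40099.0$)
$\frac{a + 44454}{28034 + Q{\left(-81 \right)}} = \frac{- \frac{7578688}{189} + 44454}{28034 + \left(-6796 + 136 \left(-81\right)\right)} = \frac{823118}{189 \left(28034 - 17812\right)} = \frac{823118}{189 \cdot 10222} = \frac{823118}{189} \cdot \frac{1}{10222} = \frac{21661}{50841}$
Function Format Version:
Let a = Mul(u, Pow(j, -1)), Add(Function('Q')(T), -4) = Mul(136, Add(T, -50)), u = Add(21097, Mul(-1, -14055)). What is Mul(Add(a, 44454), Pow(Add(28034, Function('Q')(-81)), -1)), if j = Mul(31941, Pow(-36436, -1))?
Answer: Rational(21661, 50841) ≈ 0.42605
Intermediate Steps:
u = 35152 (u = Add(21097, 14055) = 35152)
j = Rational(-31941, 36436) (j = Mul(31941, Rational(-1, 36436)) = Rational(-31941, 36436) ≈ -0.87663)
Function('Q')(T) = Add(-6796, Mul(136, T)) (Function('Q')(T) = Add(4, Mul(136, Add(T, -50))) = Add(4, Mul(136, Add(-50, T))) = Add(4, Add(-6800, Mul(136, T))) = Add(-6796, Mul(136, T)))
a = Rational(-7578688, 189) (a = Mul(35152, Pow(Rational(-31941, 36436), -1)) = Mul(35152, Rational(-36436, 31941)) = Rational(-7578688, 189) ≈ -40099.)
Mul(Add(a, 44454), Pow(Add(28034, Function('Q')(-81)), -1)) = Mul(Add(Rational(-7578688, 189), 44454), Pow(Add(28034, Add(-6796, Mul(136, -81))), -1)) = Mul(Rational(823118, 189), Pow(Add(28034, Add(-6796, -11016)), -1)) = Mul(Rational(823118, 189), Pow(Add(28034, -17812), -1)) = Mul(Rational(823118, 189), Pow(10222, -1)) = Mul(Rational(823118, 189), Rational(1, 10222)) = Rational(21661, 50841)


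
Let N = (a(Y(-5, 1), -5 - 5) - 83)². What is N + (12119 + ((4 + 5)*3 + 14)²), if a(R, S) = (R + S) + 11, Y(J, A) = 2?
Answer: 20200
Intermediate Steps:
a(R, S) = 11 + R + S
N = 6400 (N = ((11 + 2 + (-5 - 5)) - 83)² = ((11 + 2 - 10) - 83)² = (3 - 83)² = (-80)² = 6400)
N + (12119 + ((4 + 5)*3 + 14)²) = 6400 + (12119 + ((4 + 5)*3 + 14)²) = 6400 + (12119 + (9*3 + 14)²) = 6400 + (12119 + (27 + 14)²) = 6400 + (12119 + 41²) = 6400 + (12119 + 1681) = 6400 + 13800 = 20200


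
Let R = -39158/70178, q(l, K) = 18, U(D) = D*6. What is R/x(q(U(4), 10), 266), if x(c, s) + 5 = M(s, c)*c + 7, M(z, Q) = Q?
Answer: -19579/11439014 ≈ -0.0017116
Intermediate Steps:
U(D) = 6*D
x(c, s) = 2 + c² (x(c, s) = -5 + (c*c + 7) = -5 + (c² + 7) = -5 + (7 + c²) = 2 + c²)
R = -19579/35089 (R = -39158*1/70178 = -19579/35089 ≈ -0.55798)
R/x(q(U(4), 10), 266) = -19579/(35089*(2 + 18²)) = -19579/(35089*(2 + 324)) = -19579/35089/326 = -19579/35089*1/326 = -19579/11439014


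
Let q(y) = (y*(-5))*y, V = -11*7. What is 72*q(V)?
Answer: -2134440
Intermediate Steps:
V = -77
q(y) = -5*y**2 (q(y) = (-5*y)*y = -5*y**2)
72*q(V) = 72*(-5*(-77)**2) = 72*(-5*5929) = 72*(-29645) = -2134440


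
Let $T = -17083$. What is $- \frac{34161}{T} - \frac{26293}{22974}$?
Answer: $\frac{335651495}{392464842} \approx 0.85524$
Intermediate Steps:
$- \frac{34161}{T} - \frac{26293}{22974} = - \frac{34161}{-17083} - \frac{26293}{22974} = \left(-34161\right) \left(- \frac{1}{17083}\right) - \frac{26293}{22974} = \frac{34161}{17083} - \frac{26293}{22974} = \frac{335651495}{392464842}$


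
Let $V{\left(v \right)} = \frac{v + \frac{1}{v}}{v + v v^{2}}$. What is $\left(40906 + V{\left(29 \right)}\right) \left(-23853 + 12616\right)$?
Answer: $- \frac{386574678439}{841} \approx -4.5966 \cdot 10^{8}$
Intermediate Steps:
$V{\left(v \right)} = \frac{v + \frac{1}{v}}{v + v^{3}}$
$\left(40906 + V{\left(29 \right)}\right) \left(-23853 + 12616\right) = \left(40906 + \frac{1}{841}\right) \left(-23853 + 12616\right) = \left(40906 + \frac{1}{841}\right) \left(-11237\right) = \frac{34401947}{841} \left(-11237\right) = - \frac{386574678439}{841}$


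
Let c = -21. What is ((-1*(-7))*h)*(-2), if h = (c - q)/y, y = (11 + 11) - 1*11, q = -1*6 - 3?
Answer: 168/11 ≈ 15.273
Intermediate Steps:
q = -9 (q = -6 - 3 = -9)
y = 11 (y = 22 - 11 = 11)
h = -12/11 (h = (-21 - 1*(-9))/11 = (-21 + 9)*(1/11) = -12*1/11 = -12/11 ≈ -1.0909)
((-1*(-7))*h)*(-2) = (-1*(-7)*(-12/11))*(-2) = (7*(-12/11))*(-2) = -84/11*(-2) = 168/11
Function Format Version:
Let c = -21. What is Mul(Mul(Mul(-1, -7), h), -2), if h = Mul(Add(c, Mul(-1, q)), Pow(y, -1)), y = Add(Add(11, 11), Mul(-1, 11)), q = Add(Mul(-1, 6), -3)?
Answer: Rational(168, 11) ≈ 15.273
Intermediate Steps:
q = -9 (q = Add(-6, -3) = -9)
y = 11 (y = Add(22, -11) = 11)
h = Rational(-12, 11) (h = Mul(Add(-21, Mul(-1, -9)), Pow(11, -1)) = Mul(Add(-21, 9), Rational(1, 11)) = Mul(-12, Rational(1, 11)) = Rational(-12, 11) ≈ -1.0909)
Mul(Mul(Mul(-1, -7), h), -2) = Mul(Mul(Mul(-1, -7), Rational(-12, 11)), -2) = Mul(Mul(7, Rational(-12, 11)), -2) = Mul(Rational(-84, 11), -2) = Rational(168, 11)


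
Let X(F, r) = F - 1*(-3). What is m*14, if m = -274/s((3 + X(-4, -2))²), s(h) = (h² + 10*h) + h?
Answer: -959/15 ≈ -63.933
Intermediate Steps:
X(F, r) = 3 + F (X(F, r) = F + 3 = 3 + F)
s(h) = h² + 11*h
m = -137/30 (m = -274*1/((3 + (3 - 4))²*(11 + (3 + (3 - 4))²)) = -274*1/((3 - 1)²*(11 + (3 - 1)²)) = -274*1/(4*(11 + 2²)) = -274*1/(4*(11 + 4)) = -274/(4*15) = -274/60 = -274*1/60 = -137/30 ≈ -4.5667)
m*14 = -137/30*14 = -959/15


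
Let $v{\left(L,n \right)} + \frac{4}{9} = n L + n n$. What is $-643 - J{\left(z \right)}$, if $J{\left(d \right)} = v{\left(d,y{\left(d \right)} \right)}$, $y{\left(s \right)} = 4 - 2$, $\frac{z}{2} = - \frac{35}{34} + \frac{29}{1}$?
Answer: $- \frac{116041}{153} \approx -758.44$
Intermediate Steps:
$z = \frac{951}{17}$ ($z = 2 \left(- \frac{35}{34} + \frac{29}{1}\right) = 2 \left(\left(-35\right) \frac{1}{34} + 29 \cdot 1\right) = 2 \left(- \frac{35}{34} + 29\right) = 2 \cdot \frac{951}{34} = \frac{951}{17} \approx 55.941$)
$y{\left(s \right)} = 2$ ($y{\left(s \right)} = 4 - 2 = 2$)
$v{\left(L,n \right)} = - \frac{4}{9} + n^{2} + L n$ ($v{\left(L,n \right)} = - \frac{4}{9} + \left(n L + n n\right) = - \frac{4}{9} + \left(L n + n^{2}\right) = - \frac{4}{9} + \left(n^{2} + L n\right) = - \frac{4}{9} + n^{2} + L n$)
$J{\left(d \right)} = \frac{32}{9} + 2 d$ ($J{\left(d \right)} = - \frac{4}{9} + 2^{2} + d 2 = - \frac{4}{9} + 4 + 2 d = \frac{32}{9} + 2 d$)
$-643 - J{\left(z \right)} = -643 - \left(\frac{32}{9} + 2 \cdot \frac{951}{17}\right) = -643 - \left(\frac{32}{9} + \frac{1902}{17}\right) = -643 - \frac{17662}{153} = - \frac{116041}{153}$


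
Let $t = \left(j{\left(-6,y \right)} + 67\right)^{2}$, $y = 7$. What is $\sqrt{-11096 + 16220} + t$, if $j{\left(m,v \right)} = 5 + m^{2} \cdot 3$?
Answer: $32400 + 2 \sqrt{1281} \approx 32472.0$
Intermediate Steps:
$j{\left(m,v \right)} = 5 + 3 m^{2}$
$t = 32400$ ($t = \left(\left(5 + 3 \left(-6\right)^{2}\right) + 67\right)^{2} = \left(\left(5 + 3 \cdot 36\right) + 67\right)^{2} = \left(\left(5 + 108\right) + 67\right)^{2} = \left(113 + 67\right)^{2} = 180^{2} = 32400$)
$\sqrt{-11096 + 16220} + t = \sqrt{-11096 + 16220} + 32400 = \sqrt{5124} + 32400 = 2 \sqrt{1281} + 32400 = 32400 + 2 \sqrt{1281}$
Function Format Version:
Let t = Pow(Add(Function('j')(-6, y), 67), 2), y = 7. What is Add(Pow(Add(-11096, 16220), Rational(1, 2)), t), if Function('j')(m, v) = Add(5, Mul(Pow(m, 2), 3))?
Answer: Add(32400, Mul(2, Pow(1281, Rational(1, 2)))) ≈ 32472.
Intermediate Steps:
Function('j')(m, v) = Add(5, Mul(3, Pow(m, 2)))
t = 32400 (t = Pow(Add(Add(5, Mul(3, Pow(-6, 2))), 67), 2) = Pow(Add(Add(5, Mul(3, 36)), 67), 2) = Pow(Add(Add(5, 108), 67), 2) = Pow(Add(113, 67), 2) = Pow(180, 2) = 32400)
Add(Pow(Add(-11096, 16220), Rational(1, 2)), t) = Add(Pow(Add(-11096, 16220), Rational(1, 2)), 32400) = Add(Pow(5124, Rational(1, 2)), 32400) = Add(Mul(2, Pow(1281, Rational(1, 2))), 32400) = Add(32400, Mul(2, Pow(1281, Rational(1, 2))))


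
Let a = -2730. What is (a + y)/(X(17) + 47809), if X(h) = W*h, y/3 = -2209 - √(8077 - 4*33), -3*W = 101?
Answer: -28071/141710 - 9*√7945/141710 ≈ -0.20375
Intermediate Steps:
W = -101/3 (W = -⅓*101 = -101/3 ≈ -33.667)
y = -6627 - 3*√7945 (y = 3*(-2209 - √(8077 - 4*33)) = 3*(-2209 - √(8077 - 132)) = 3*(-2209 - √7945) = -6627 - 3*√7945 ≈ -6894.4)
X(h) = -101*h/3
(a + y)/(X(17) + 47809) = (-2730 + (-6627 - 3*√7945))/(-101/3*17 + 47809) = (-9357 - 3*√7945)/(-1717/3 + 47809) = (-9357 - 3*√7945)/(141710/3) = (-9357 - 3*√7945)*(3/141710) = -28071/141710 - 9*√7945/141710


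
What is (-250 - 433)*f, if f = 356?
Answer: -243148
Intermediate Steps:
(-250 - 433)*f = (-250 - 433)*356 = -683*356 = -243148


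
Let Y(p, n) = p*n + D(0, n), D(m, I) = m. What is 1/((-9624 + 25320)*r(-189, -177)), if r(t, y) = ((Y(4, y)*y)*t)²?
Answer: 1/8804924705408138496 ≈ 1.1357e-19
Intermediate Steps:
Y(p, n) = n*p (Y(p, n) = p*n + 0 = n*p + 0 = n*p)
r(t, y) = 16*t²*y⁴ (r(t, y) = (((y*4)*y)*t)² = (((4*y)*y)*t)² = ((4*y²)*t)² = (4*t*y²)² = 16*t²*y⁴)
1/((-9624 + 25320)*r(-189, -177)) = 1/((-9624 + 25320)*((16*(-189)²*(-177)⁴))) = 1/(15696*((16*35721*981506241))) = (1/15696)/560966150956176 = (1/15696)*(1/560966150956176) = 1/8804924705408138496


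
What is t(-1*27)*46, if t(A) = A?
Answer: -1242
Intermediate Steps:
t(-1*27)*46 = -1*27*46 = -27*46 = -1242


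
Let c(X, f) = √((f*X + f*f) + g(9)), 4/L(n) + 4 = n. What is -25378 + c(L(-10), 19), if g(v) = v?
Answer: -25378 + 2*√4466/7 ≈ -25359.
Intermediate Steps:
L(n) = 4/(-4 + n)
c(X, f) = √(9 + f² + X*f) (c(X, f) = √((f*X + f*f) + 9) = √((X*f + f²) + 9) = √((f² + X*f) + 9) = √(9 + f² + X*f))
-25378 + c(L(-10), 19) = -25378 + √(9 + 19² + (4/(-4 - 10))*19) = -25378 + √(9 + 361 + (4/(-14))*19) = -25378 + √(9 + 361 + (4*(-1/14))*19) = -25378 + √(9 + 361 - 2/7*19) = -25378 + √(9 + 361 - 38/7) = -25378 + √(2552/7) = -25378 + 2*√4466/7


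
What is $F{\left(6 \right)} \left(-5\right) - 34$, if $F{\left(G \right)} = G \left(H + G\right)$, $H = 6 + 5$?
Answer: $-544$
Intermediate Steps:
$H = 11$
$F{\left(G \right)} = G \left(11 + G\right)$
$F{\left(6 \right)} \left(-5\right) - 34 = 6 \left(11 + 6\right) \left(-5\right) - 34 = 6 \cdot 17 \left(-5\right) - 34 = 102 \left(-5\right) - 34 = -510 - 34 = -544$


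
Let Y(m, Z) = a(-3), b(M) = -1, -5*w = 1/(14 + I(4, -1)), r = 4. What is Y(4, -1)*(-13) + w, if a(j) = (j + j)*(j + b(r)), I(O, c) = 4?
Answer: -28081/90 ≈ -312.01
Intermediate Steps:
w = -1/90 (w = -1/(5*(14 + 4)) = -⅕/18 = -⅕*1/18 = -1/90 ≈ -0.011111)
a(j) = 2*j*(-1 + j) (a(j) = (j + j)*(j - 1) = (2*j)*(-1 + j) = 2*j*(-1 + j))
Y(m, Z) = 24 (Y(m, Z) = 2*(-3)*(-1 - 3) = 2*(-3)*(-4) = 24)
Y(4, -1)*(-13) + w = 24*(-13) - 1/90 = -312 - 1/90 = -28081/90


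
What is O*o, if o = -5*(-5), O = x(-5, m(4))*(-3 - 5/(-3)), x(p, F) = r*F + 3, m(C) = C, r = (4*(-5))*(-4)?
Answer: -32300/3 ≈ -10767.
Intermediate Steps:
r = 80 (r = -20*(-4) = 80)
x(p, F) = 3 + 80*F (x(p, F) = 80*F + 3 = 3 + 80*F)
O = -1292/3 (O = (3 + 80*4)*(-3 - 5/(-3)) = (3 + 320)*(-3 - 5*(-1/3)) = 323*(-3 + 5/3) = 323*(-4/3) = -1292/3 ≈ -430.67)
o = 25
O*o = -1292/3*25 = -32300/3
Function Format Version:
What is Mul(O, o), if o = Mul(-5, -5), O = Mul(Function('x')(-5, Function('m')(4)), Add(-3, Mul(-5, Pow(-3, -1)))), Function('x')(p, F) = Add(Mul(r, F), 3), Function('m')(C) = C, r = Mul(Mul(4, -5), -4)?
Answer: Rational(-32300, 3) ≈ -10767.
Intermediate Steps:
r = 80 (r = Mul(-20, -4) = 80)
Function('x')(p, F) = Add(3, Mul(80, F)) (Function('x')(p, F) = Add(Mul(80, F), 3) = Add(3, Mul(80, F)))
O = Rational(-1292, 3) (O = Mul(Add(3, Mul(80, 4)), Add(-3, Mul(-5, Pow(-3, -1)))) = Mul(Add(3, 320), Add(-3, Mul(-5, Rational(-1, 3)))) = Mul(323, Add(-3, Rational(5, 3))) = Mul(323, Rational(-4, 3)) = Rational(-1292, 3) ≈ -430.67)
o = 25
Mul(O, o) = Mul(Rational(-1292, 3), 25) = Rational(-32300, 3)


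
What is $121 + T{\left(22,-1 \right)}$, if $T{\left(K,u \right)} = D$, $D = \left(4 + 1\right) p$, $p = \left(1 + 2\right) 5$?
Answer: $196$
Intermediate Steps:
$p = 15$ ($p = 3 \cdot 5 = 15$)
$D = 75$ ($D = \left(4 + 1\right) 15 = 5 \cdot 15 = 75$)
$T{\left(K,u \right)} = 75$
$121 + T{\left(22,-1 \right)} = 121 + 75 = 196$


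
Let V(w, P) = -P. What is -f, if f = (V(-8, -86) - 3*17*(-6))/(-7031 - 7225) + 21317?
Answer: -37986845/1782 ≈ -21317.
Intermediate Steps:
f = 37986845/1782 (f = (-1*(-86) - 3*17*(-6))/(-7031 - 7225) + 21317 = (86 - 51*(-6))/(-14256) + 21317 = (86 + 306)*(-1/14256) + 21317 = 392*(-1/14256) + 21317 = -49/1782 + 21317 = 37986845/1782 ≈ 21317.)
-f = -1*37986845/1782 = -37986845/1782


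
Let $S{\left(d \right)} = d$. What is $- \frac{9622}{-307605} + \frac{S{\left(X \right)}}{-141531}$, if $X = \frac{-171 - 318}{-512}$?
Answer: $\frac{232365652513}{7430083115520} \approx 0.031274$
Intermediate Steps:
$X = \frac{489}{512}$ ($X = \left(-489\right) \left(- \frac{1}{512}\right) = \frac{489}{512} \approx 0.95508$)
$- \frac{9622}{-307605} + \frac{S{\left(X \right)}}{-141531} = - \frac{9622}{-307605} + \frac{489}{512 \left(-141531\right)} = \left(-9622\right) \left(- \frac{1}{307605}\right) + \frac{489}{512} \left(- \frac{1}{141531}\right) = \frac{9622}{307605} - \frac{163}{24154624} = \frac{232365652513}{7430083115520}$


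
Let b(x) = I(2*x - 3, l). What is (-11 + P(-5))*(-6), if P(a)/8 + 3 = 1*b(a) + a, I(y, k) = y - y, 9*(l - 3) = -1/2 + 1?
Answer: 450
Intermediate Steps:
l = 55/18 (l = 3 + (-1/2 + 1)/9 = 3 + (-1*½ + 1)/9 = 3 + (-½ + 1)/9 = 3 + (⅑)*(½) = 3 + 1/18 = 55/18 ≈ 3.0556)
I(y, k) = 0
b(x) = 0
P(a) = -24 + 8*a (P(a) = -24 + 8*(1*0 + a) = -24 + 8*(0 + a) = -24 + 8*a)
(-11 + P(-5))*(-6) = (-11 + (-24 + 8*(-5)))*(-6) = (-11 + (-24 - 40))*(-6) = (-11 - 64)*(-6) = -75*(-6) = 450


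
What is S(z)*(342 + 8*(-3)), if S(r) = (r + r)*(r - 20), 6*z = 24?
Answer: -40704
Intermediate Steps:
z = 4 (z = (⅙)*24 = 4)
S(r) = 2*r*(-20 + r) (S(r) = (2*r)*(-20 + r) = 2*r*(-20 + r))
S(z)*(342 + 8*(-3)) = (2*4*(-20 + 4))*(342 + 8*(-3)) = (2*4*(-16))*(342 - 24) = -128*318 = -40704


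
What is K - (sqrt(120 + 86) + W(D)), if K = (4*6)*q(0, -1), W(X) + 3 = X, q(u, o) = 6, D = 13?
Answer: 134 - sqrt(206) ≈ 119.65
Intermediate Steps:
W(X) = -3 + X
K = 144 (K = (4*6)*6 = 24*6 = 144)
K - (sqrt(120 + 86) + W(D)) = 144 - (sqrt(120 + 86) + (-3 + 13)) = 144 - (sqrt(206) + 10) = 144 - (10 + sqrt(206)) = 144 + (-10 - sqrt(206)) = 134 - sqrt(206)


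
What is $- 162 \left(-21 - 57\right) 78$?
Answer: $985608$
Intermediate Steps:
$- 162 \left(-21 - 57\right) 78 = \left(-162\right) \left(-78\right) 78 = 12636 \cdot 78 = 985608$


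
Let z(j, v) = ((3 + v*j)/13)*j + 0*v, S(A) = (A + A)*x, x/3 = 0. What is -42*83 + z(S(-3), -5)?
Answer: -3486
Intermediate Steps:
x = 0 (x = 3*0 = 0)
S(A) = 0 (S(A) = (A + A)*0 = (2*A)*0 = 0)
z(j, v) = j*(3/13 + j*v/13) (z(j, v) = ((3 + j*v)*(1/13))*j + 0 = (3/13 + j*v/13)*j + 0 = j*(3/13 + j*v/13) + 0 = j*(3/13 + j*v/13))
-42*83 + z(S(-3), -5) = -42*83 + (1/13)*0*(3 + 0*(-5)) = -3486 + (1/13)*0*(3 + 0) = -3486 + (1/13)*0*3 = -3486 + 0 = -3486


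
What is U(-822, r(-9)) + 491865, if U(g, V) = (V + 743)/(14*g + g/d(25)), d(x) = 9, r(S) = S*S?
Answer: 8557957899/17399 ≈ 4.9187e+5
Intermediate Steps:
r(S) = S²
U(g, V) = 9*(743 + V)/(127*g) (U(g, V) = (V + 743)/(14*g + g/9) = (743 + V)/(14*g + g*(⅑)) = (743 + V)/(14*g + g/9) = (743 + V)/((127*g/9)) = (743 + V)*(9/(127*g)) = 9*(743 + V)/(127*g))
U(-822, r(-9)) + 491865 = (9/127)*(743 + (-9)²)/(-822) + 491865 = (9/127)*(-1/822)*(743 + 81) + 491865 = (9/127)*(-1/822)*824 + 491865 = -1236/17399 + 491865 = 8557957899/17399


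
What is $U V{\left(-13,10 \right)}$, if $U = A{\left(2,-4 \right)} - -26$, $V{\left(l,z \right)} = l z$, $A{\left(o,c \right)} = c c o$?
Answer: $-7540$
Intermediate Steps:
$A{\left(o,c \right)} = o c^{2}$ ($A{\left(o,c \right)} = c^{2} o = o c^{2}$)
$U = 58$ ($U = 2 \left(-4\right)^{2} - -26 = 2 \cdot 16 + 26 = 32 + 26 = 58$)
$U V{\left(-13,10 \right)} = 58 \left(\left(-13\right) 10\right) = 58 \left(-130\right) = -7540$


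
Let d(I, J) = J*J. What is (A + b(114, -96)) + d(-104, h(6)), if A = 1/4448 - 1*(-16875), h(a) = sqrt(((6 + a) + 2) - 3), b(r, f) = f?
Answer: 74681921/4448 ≈ 16790.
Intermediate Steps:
h(a) = sqrt(5 + a) (h(a) = sqrt((8 + a) - 3) = sqrt(5 + a))
d(I, J) = J**2
A = 75060001/4448 (A = 1/4448 + 16875 = 75060001/4448 ≈ 16875.)
(A + b(114, -96)) + d(-104, h(6)) = (75060001/4448 - 96) + (sqrt(5 + 6))**2 = 74632993/4448 + (sqrt(11))**2 = 74632993/4448 + 11 = 74681921/4448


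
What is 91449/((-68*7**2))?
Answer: -91449/3332 ≈ -27.446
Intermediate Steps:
91449/((-68*7**2)) = 91449/((-68*49)) = 91449/(-3332) = 91449*(-1/3332) = -91449/3332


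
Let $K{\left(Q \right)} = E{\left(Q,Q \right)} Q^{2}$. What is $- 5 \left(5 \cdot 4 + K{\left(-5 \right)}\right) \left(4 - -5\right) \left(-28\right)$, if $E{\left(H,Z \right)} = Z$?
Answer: $-132300$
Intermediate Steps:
$K{\left(Q \right)} = Q^{3}$ ($K{\left(Q \right)} = Q Q^{2} = Q^{3}$)
$- 5 \left(5 \cdot 4 + K{\left(-5 \right)}\right) \left(4 - -5\right) \left(-28\right) = - 5 \left(5 \cdot 4 + \left(-5\right)^{3}\right) \left(4 - -5\right) \left(-28\right) = - 5 \left(20 - 125\right) \left(4 + 5\right) \left(-28\right) = \left(-5\right) \left(-105\right) 9 \left(-28\right) = 525 \cdot 9 \left(-28\right) = 4725 \left(-28\right) = -132300$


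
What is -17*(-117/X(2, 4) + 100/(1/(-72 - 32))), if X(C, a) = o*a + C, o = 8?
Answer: 353717/2 ≈ 1.7686e+5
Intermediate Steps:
X(C, a) = C + 8*a (X(C, a) = 8*a + C = C + 8*a)
-17*(-117/X(2, 4) + 100/(1/(-72 - 32))) = -17*(-117/(2 + 8*4) + 100/(1/(-72 - 32))) = -17*(-117/(2 + 32) + 100/(1/(-104))) = -17*(-117/34 + 100/(-1/104)) = -17*(-117*1/34 + 100*(-104)) = -17*(-117/34 - 10400) = -17*(-353717/34) = 353717/2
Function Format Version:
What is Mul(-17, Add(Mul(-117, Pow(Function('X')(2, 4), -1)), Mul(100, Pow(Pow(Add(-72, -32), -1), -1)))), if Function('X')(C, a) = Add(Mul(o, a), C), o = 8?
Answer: Rational(353717, 2) ≈ 1.7686e+5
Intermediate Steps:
Function('X')(C, a) = Add(C, Mul(8, a)) (Function('X')(C, a) = Add(Mul(8, a), C) = Add(C, Mul(8, a)))
Mul(-17, Add(Mul(-117, Pow(Function('X')(2, 4), -1)), Mul(100, Pow(Pow(Add(-72, -32), -1), -1)))) = Mul(-17, Add(Mul(-117, Pow(Add(2, Mul(8, 4)), -1)), Mul(100, Pow(Pow(Add(-72, -32), -1), -1)))) = Mul(-17, Add(Mul(-117, Pow(Add(2, 32), -1)), Mul(100, Pow(Pow(-104, -1), -1)))) = Mul(-17, Add(Mul(-117, Pow(34, -1)), Mul(100, Pow(Rational(-1, 104), -1)))) = Mul(-17, Add(Mul(-117, Rational(1, 34)), Mul(100, -104))) = Mul(-17, Add(Rational(-117, 34), -10400)) = Mul(-17, Rational(-353717, 34)) = Rational(353717, 2)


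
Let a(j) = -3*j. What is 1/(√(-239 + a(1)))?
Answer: -I*√2/22 ≈ -0.064282*I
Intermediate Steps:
1/(√(-239 + a(1))) = 1/(√(-239 - 3*1)) = 1/(√(-239 - 3)) = 1/(√(-242)) = 1/(11*I*√2) = -I*√2/22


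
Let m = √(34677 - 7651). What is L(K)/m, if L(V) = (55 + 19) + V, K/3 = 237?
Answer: 785*√27026/27026 ≈ 4.7751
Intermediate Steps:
K = 711 (K = 3*237 = 711)
L(V) = 74 + V
m = √27026 ≈ 164.40
L(K)/m = (74 + 711)/(√27026) = 785*(√27026/27026) = 785*√27026/27026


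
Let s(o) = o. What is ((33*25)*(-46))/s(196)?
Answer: -18975/98 ≈ -193.62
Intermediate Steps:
((33*25)*(-46))/s(196) = ((33*25)*(-46))/196 = (825*(-46))*(1/196) = -37950*1/196 = -18975/98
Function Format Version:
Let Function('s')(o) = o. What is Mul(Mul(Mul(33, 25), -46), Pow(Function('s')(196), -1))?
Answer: Rational(-18975, 98) ≈ -193.62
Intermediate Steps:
Mul(Mul(Mul(33, 25), -46), Pow(Function('s')(196), -1)) = Mul(Mul(Mul(33, 25), -46), Pow(196, -1)) = Mul(Mul(825, -46), Rational(1, 196)) = Mul(-37950, Rational(1, 196)) = Rational(-18975, 98)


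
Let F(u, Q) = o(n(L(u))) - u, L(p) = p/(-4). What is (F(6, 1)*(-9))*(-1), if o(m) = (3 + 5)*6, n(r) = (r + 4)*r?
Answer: 378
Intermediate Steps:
L(p) = -p/4 (L(p) = p*(-¼) = -p/4)
n(r) = r*(4 + r) (n(r) = (4 + r)*r = r*(4 + r))
o(m) = 48 (o(m) = 8*6 = 48)
F(u, Q) = 48 - u
(F(6, 1)*(-9))*(-1) = ((48 - 1*6)*(-9))*(-1) = ((48 - 6)*(-9))*(-1) = (42*(-9))*(-1) = -378*(-1) = 378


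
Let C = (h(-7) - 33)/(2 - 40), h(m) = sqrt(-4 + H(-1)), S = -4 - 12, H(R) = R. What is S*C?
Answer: -264/19 + 8*I*sqrt(5)/19 ≈ -13.895 + 0.9415*I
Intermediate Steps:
S = -16
h(m) = I*sqrt(5) (h(m) = sqrt(-4 - 1) = sqrt(-5) = I*sqrt(5))
C = 33/38 - I*sqrt(5)/38 (C = (I*sqrt(5) - 33)/(2 - 40) = (-33 + I*sqrt(5))/(-38) = (-33 + I*sqrt(5))*(-1/38) = 33/38 - I*sqrt(5)/38 ≈ 0.86842 - 0.058844*I)
S*C = -16*(33/38 - I*sqrt(5)/38) = -264/19 + 8*I*sqrt(5)/19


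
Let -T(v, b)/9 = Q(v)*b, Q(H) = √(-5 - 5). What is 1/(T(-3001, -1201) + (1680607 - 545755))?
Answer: 189142/214842901119 - 1201*I*√10/143228600746 ≈ 8.8037e-7 - 2.6516e-8*I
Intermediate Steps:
Q(H) = I*√10 (Q(H) = √(-10) = I*√10)
T(v, b) = -9*I*b*√10 (T(v, b) = -9*I*√10*b = -9*I*b*√10)
1/(T(-3001, -1201) + (1680607 - 545755)) = 1/(-9*I*(-1201)*√10 + (1680607 - 545755)) = 1/(10809*I*√10 + 1134852) = 1/(1134852 + 10809*I*√10)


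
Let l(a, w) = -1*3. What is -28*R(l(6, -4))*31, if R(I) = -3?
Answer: 2604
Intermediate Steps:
l(a, w) = -3
-28*R(l(6, -4))*31 = -28*(-3)*31 = 84*31 = 2604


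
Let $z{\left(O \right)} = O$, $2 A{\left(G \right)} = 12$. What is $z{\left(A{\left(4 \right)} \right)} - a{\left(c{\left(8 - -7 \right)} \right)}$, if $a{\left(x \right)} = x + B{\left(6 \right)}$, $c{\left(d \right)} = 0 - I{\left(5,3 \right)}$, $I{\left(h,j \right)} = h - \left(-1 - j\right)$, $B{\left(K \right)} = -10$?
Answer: $25$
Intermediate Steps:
$A{\left(G \right)} = 6$ ($A{\left(G \right)} = \frac{1}{2} \cdot 12 = 6$)
$I{\left(h,j \right)} = 1 + h + j$ ($I{\left(h,j \right)} = h + \left(1 + j\right) = 1 + h + j$)
$c{\left(d \right)} = -9$ ($c{\left(d \right)} = 0 - \left(1 + 5 + 3\right) = 0 - 9 = -9$)
$a{\left(x \right)} = -10 + x$ ($a{\left(x \right)} = x - 10 = -10 + x$)
$z{\left(A{\left(4 \right)} \right)} - a{\left(c{\left(8 - -7 \right)} \right)} = 6 - \left(-10 - 9\right) = 6 - -19 = 6 + 19 = 25$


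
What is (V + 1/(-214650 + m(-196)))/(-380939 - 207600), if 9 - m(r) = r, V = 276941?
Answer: -59388612744/126209245855 ≈ -0.47056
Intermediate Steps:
m(r) = 9 - r
(V + 1/(-214650 + m(-196)))/(-380939 - 207600) = (276941 + 1/(-214650 + (9 - 1*(-196))))/(-380939 - 207600) = (276941 + 1/(-214650 + (9 + 196)))/(-588539) = (276941 + 1/(-214650 + 205))*(-1/588539) = (276941 + 1/(-214445))*(-1/588539) = (276941 - 1/214445)*(-1/588539) = (59388612744/214445)*(-1/588539) = -59388612744/126209245855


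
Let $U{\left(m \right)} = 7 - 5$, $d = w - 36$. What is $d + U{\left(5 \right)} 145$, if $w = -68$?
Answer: $186$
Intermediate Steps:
$d = -104$ ($d = -68 - 36 = -104$)
$U{\left(m \right)} = 2$
$d + U{\left(5 \right)} 145 = -104 + 2 \cdot 145 = -104 + 290 = 186$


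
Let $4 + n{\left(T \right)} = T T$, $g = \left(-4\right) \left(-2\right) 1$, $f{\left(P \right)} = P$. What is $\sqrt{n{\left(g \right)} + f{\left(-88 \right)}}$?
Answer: $2 i \sqrt{7} \approx 5.2915 i$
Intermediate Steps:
$g = 8$ ($g = 8 \cdot 1 = 8$)
$n{\left(T \right)} = -4 + T^{2}$ ($n{\left(T \right)} = -4 + T T = -4 + T^{2}$)
$\sqrt{n{\left(g \right)} + f{\left(-88 \right)}} = \sqrt{\left(-4 + 8^{2}\right) - 88} = \sqrt{\left(-4 + 64\right) - 88} = \sqrt{60 - 88} = \sqrt{-28} = 2 i \sqrt{7}$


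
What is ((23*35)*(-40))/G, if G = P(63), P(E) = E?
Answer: -4600/9 ≈ -511.11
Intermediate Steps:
G = 63
((23*35)*(-40))/G = ((23*35)*(-40))/63 = (805*(-40))*(1/63) = -32200*1/63 = -4600/9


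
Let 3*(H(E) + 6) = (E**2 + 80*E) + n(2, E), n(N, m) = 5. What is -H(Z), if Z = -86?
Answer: -503/3 ≈ -167.67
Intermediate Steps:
H(E) = -13/3 + E**2/3 + 80*E/3 (H(E) = -6 + ((E**2 + 80*E) + 5)/3 = -6 + (5 + E**2 + 80*E)/3 = -6 + (5/3 + E**2/3 + 80*E/3) = -13/3 + E**2/3 + 80*E/3)
-H(Z) = -(-13/3 + (1/3)*(-86)**2 + (80/3)*(-86)) = -(-13/3 + (1/3)*7396 - 6880/3) = -(-13/3 + 7396/3 - 6880/3) = -1*503/3 = -503/3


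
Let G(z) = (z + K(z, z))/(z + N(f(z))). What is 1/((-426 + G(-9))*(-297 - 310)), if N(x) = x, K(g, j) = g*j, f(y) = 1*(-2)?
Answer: 11/2888106 ≈ 3.8087e-6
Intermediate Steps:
f(y) = -2
G(z) = (z + z**2)/(-2 + z) (G(z) = (z + z*z)/(z - 2) = (z + z**2)/(-2 + z))
1/((-426 + G(-9))*(-297 - 310)) = 1/((-426 - 9*(1 - 9)/(-2 - 9))*(-297 - 310)) = 1/((-426 - 9*(-8)/(-11))*(-607)) = 1/((-426 - 9*(-1/11)*(-8))*(-607)) = 1/((-426 - 72/11)*(-607)) = 1/(-4758/11*(-607)) = 1/(2888106/11) = 11/2888106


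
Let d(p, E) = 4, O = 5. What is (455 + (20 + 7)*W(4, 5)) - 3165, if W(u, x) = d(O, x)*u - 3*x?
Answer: -2683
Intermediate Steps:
W(u, x) = -3*x + 4*u (W(u, x) = 4*u - 3*x = -3*x + 4*u)
(455 + (20 + 7)*W(4, 5)) - 3165 = (455 + (20 + 7)*(-3*5 + 4*4)) - 3165 = (455 + 27*(-15 + 16)) - 3165 = (455 + 27*1) - 3165 = (455 + 27) - 3165 = 482 - 3165 = -2683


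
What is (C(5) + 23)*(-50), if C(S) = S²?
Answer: -2400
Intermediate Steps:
(C(5) + 23)*(-50) = (5² + 23)*(-50) = (25 + 23)*(-50) = 48*(-50) = -2400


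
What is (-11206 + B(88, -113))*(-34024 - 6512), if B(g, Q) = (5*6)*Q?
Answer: 591663456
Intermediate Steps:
B(g, Q) = 30*Q
(-11206 + B(88, -113))*(-34024 - 6512) = (-11206 + 30*(-113))*(-34024 - 6512) = (-11206 - 3390)*(-40536) = -14596*(-40536) = 591663456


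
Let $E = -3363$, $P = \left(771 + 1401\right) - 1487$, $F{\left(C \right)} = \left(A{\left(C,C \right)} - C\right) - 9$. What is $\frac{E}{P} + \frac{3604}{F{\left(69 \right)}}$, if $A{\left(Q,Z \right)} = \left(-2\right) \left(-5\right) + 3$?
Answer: $- \frac{537467}{8905} \approx -60.356$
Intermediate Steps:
$A{\left(Q,Z \right)} = 13$ ($A{\left(Q,Z \right)} = 10 + 3 = 13$)
$F{\left(C \right)} = 4 - C$ ($F{\left(C \right)} = \left(13 - C\right) - 9 = 4 - C$)
$P = 685$ ($P = 2172 - 1487 = 685$)
$\frac{E}{P} + \frac{3604}{F{\left(69 \right)}} = - \frac{3363}{685} + \frac{3604}{4 - 69} = \left(-3363\right) \frac{1}{685} + \frac{3604}{4 - 69} = - \frac{3363}{685} + \frac{3604}{-65} = - \frac{3363}{685} + 3604 \left(- \frac{1}{65}\right) = - \frac{3363}{685} - \frac{3604}{65} = - \frac{537467}{8905}$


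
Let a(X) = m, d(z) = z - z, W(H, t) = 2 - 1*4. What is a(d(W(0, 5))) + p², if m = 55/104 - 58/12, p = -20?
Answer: 123457/312 ≈ 395.70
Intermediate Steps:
W(H, t) = -2 (W(H, t) = 2 - 4 = -2)
d(z) = 0
m = -1343/312 (m = 55*(1/104) - 58*1/12 = 55/104 - 29/6 = -1343/312 ≈ -4.3045)
a(X) = -1343/312
a(d(W(0, 5))) + p² = -1343/312 + (-20)² = -1343/312 + 400 = 123457/312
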